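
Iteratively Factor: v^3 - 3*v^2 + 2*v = (v - 1)*(v^2 - 2*v) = (v - 2)*(v - 1)*(v)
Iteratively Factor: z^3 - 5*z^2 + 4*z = (z - 4)*(z^2 - z) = z*(z - 4)*(z - 1)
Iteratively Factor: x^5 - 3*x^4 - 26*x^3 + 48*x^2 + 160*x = (x)*(x^4 - 3*x^3 - 26*x^2 + 48*x + 160) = x*(x + 4)*(x^3 - 7*x^2 + 2*x + 40) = x*(x - 4)*(x + 4)*(x^2 - 3*x - 10) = x*(x - 4)*(x + 2)*(x + 4)*(x - 5)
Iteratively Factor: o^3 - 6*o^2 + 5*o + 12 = (o - 4)*(o^2 - 2*o - 3) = (o - 4)*(o + 1)*(o - 3)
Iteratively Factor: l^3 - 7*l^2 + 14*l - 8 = (l - 2)*(l^2 - 5*l + 4) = (l - 4)*(l - 2)*(l - 1)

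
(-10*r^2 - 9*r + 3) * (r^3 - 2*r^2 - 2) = -10*r^5 + 11*r^4 + 21*r^3 + 14*r^2 + 18*r - 6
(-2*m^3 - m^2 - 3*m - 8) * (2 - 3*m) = 6*m^4 - m^3 + 7*m^2 + 18*m - 16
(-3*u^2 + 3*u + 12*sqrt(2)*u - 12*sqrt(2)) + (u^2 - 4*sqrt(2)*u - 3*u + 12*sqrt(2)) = -2*u^2 + 8*sqrt(2)*u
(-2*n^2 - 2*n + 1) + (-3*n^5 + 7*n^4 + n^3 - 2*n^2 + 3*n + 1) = -3*n^5 + 7*n^4 + n^3 - 4*n^2 + n + 2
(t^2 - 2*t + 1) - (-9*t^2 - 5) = 10*t^2 - 2*t + 6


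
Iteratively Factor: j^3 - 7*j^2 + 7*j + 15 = (j + 1)*(j^2 - 8*j + 15) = (j - 5)*(j + 1)*(j - 3)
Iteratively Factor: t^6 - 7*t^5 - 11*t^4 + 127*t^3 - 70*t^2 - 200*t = (t - 2)*(t^5 - 5*t^4 - 21*t^3 + 85*t^2 + 100*t) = t*(t - 2)*(t^4 - 5*t^3 - 21*t^2 + 85*t + 100) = t*(t - 2)*(t + 4)*(t^3 - 9*t^2 + 15*t + 25) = t*(t - 5)*(t - 2)*(t + 4)*(t^2 - 4*t - 5) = t*(t - 5)*(t - 2)*(t + 1)*(t + 4)*(t - 5)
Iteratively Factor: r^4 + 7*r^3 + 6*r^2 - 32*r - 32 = (r - 2)*(r^3 + 9*r^2 + 24*r + 16) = (r - 2)*(r + 4)*(r^2 + 5*r + 4) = (r - 2)*(r + 1)*(r + 4)*(r + 4)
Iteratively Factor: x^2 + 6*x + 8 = (x + 2)*(x + 4)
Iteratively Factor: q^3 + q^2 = (q + 1)*(q^2) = q*(q + 1)*(q)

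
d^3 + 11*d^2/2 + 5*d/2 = d*(d + 1/2)*(d + 5)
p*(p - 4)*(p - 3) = p^3 - 7*p^2 + 12*p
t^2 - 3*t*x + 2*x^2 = (t - 2*x)*(t - x)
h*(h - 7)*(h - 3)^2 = h^4 - 13*h^3 + 51*h^2 - 63*h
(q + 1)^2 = q^2 + 2*q + 1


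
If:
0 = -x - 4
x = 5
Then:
No Solution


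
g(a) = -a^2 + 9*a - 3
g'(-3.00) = 15.00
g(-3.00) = -39.00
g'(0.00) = 9.00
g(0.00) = -3.00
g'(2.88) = 3.24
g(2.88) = 14.63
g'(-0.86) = 10.72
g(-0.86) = -11.48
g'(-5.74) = 20.48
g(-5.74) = -87.61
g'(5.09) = -1.18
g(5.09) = 16.90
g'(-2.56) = 14.12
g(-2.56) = -32.59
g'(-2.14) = 13.28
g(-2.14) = -26.84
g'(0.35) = 8.30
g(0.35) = 0.03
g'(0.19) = 8.62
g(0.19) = -1.33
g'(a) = 9 - 2*a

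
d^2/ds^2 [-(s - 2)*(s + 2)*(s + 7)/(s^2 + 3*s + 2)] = 36/(s^3 + 3*s^2 + 3*s + 1)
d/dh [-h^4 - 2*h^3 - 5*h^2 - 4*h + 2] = -4*h^3 - 6*h^2 - 10*h - 4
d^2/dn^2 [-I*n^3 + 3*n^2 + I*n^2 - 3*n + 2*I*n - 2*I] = -6*I*n + 6 + 2*I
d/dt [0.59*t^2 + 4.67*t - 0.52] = 1.18*t + 4.67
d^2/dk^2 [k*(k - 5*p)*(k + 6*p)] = 6*k + 2*p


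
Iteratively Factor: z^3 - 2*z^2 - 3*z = (z - 3)*(z^2 + z) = z*(z - 3)*(z + 1)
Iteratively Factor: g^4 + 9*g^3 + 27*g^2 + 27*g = (g + 3)*(g^3 + 6*g^2 + 9*g) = g*(g + 3)*(g^2 + 6*g + 9) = g*(g + 3)^2*(g + 3)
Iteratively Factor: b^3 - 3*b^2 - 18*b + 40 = (b - 2)*(b^2 - b - 20) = (b - 2)*(b + 4)*(b - 5)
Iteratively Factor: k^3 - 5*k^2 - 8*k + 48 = (k + 3)*(k^2 - 8*k + 16) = (k - 4)*(k + 3)*(k - 4)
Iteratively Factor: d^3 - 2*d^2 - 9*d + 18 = (d - 2)*(d^2 - 9) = (d - 2)*(d + 3)*(d - 3)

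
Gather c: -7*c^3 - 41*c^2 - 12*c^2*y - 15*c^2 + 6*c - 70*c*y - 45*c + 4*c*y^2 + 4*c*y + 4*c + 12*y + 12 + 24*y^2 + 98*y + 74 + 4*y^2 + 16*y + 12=-7*c^3 + c^2*(-12*y - 56) + c*(4*y^2 - 66*y - 35) + 28*y^2 + 126*y + 98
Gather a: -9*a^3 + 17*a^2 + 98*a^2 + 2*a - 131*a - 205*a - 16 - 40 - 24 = -9*a^3 + 115*a^2 - 334*a - 80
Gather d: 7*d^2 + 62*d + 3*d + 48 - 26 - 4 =7*d^2 + 65*d + 18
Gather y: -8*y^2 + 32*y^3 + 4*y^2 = 32*y^3 - 4*y^2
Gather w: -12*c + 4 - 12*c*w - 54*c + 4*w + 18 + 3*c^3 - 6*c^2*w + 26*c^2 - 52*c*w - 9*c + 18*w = 3*c^3 + 26*c^2 - 75*c + w*(-6*c^2 - 64*c + 22) + 22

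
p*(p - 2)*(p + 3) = p^3 + p^2 - 6*p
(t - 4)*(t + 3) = t^2 - t - 12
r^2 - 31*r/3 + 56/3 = (r - 8)*(r - 7/3)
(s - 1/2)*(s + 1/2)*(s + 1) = s^3 + s^2 - s/4 - 1/4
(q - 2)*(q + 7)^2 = q^3 + 12*q^2 + 21*q - 98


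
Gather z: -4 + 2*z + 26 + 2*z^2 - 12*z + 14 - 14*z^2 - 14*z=-12*z^2 - 24*z + 36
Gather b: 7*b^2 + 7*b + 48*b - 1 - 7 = 7*b^2 + 55*b - 8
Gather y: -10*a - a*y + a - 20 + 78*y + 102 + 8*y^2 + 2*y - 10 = -9*a + 8*y^2 + y*(80 - a) + 72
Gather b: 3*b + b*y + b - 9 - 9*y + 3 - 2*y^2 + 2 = b*(y + 4) - 2*y^2 - 9*y - 4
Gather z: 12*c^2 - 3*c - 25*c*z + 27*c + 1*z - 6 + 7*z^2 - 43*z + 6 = 12*c^2 + 24*c + 7*z^2 + z*(-25*c - 42)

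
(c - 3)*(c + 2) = c^2 - c - 6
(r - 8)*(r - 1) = r^2 - 9*r + 8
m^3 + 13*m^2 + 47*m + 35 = (m + 1)*(m + 5)*(m + 7)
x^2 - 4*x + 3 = (x - 3)*(x - 1)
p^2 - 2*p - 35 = (p - 7)*(p + 5)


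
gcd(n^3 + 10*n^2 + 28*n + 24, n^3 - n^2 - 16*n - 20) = n^2 + 4*n + 4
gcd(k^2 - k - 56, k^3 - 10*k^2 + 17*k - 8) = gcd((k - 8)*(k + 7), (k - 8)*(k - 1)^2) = k - 8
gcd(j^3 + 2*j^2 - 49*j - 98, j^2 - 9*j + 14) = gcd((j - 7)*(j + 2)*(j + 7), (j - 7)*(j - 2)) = j - 7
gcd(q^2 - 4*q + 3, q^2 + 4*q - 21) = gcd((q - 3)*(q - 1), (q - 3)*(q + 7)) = q - 3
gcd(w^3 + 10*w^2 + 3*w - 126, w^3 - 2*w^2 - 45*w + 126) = w^2 + 4*w - 21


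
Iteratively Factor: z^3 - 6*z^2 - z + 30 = (z - 5)*(z^2 - z - 6) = (z - 5)*(z - 3)*(z + 2)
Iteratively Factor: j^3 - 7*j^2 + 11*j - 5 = (j - 1)*(j^2 - 6*j + 5) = (j - 1)^2*(j - 5)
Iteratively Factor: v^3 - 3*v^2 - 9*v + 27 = (v + 3)*(v^2 - 6*v + 9) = (v - 3)*(v + 3)*(v - 3)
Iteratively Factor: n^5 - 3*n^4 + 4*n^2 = (n)*(n^4 - 3*n^3 + 4*n) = n*(n + 1)*(n^3 - 4*n^2 + 4*n) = n*(n - 2)*(n + 1)*(n^2 - 2*n) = n*(n - 2)^2*(n + 1)*(n)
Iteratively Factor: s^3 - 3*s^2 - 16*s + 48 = (s + 4)*(s^2 - 7*s + 12) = (s - 4)*(s + 4)*(s - 3)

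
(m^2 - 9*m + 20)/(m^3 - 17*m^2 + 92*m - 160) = 1/(m - 8)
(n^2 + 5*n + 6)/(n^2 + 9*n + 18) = (n + 2)/(n + 6)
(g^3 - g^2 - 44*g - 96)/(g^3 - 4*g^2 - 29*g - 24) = (g + 4)/(g + 1)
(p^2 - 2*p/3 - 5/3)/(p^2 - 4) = (3*p^2 - 2*p - 5)/(3*(p^2 - 4))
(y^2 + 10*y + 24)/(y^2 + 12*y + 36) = (y + 4)/(y + 6)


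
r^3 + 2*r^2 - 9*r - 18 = (r - 3)*(r + 2)*(r + 3)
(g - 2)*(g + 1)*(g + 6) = g^3 + 5*g^2 - 8*g - 12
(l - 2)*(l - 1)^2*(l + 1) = l^4 - 3*l^3 + l^2 + 3*l - 2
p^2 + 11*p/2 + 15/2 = (p + 5/2)*(p + 3)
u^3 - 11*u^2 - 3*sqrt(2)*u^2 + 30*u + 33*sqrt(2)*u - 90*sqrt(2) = (u - 6)*(u - 5)*(u - 3*sqrt(2))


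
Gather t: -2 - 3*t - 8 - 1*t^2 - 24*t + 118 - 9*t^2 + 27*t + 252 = 360 - 10*t^2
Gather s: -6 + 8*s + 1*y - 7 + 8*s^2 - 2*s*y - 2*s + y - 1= 8*s^2 + s*(6 - 2*y) + 2*y - 14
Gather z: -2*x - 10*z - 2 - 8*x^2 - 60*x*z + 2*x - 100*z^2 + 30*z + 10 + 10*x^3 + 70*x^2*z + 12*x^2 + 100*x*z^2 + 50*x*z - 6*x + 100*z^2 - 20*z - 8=10*x^3 + 4*x^2 + 100*x*z^2 - 6*x + z*(70*x^2 - 10*x)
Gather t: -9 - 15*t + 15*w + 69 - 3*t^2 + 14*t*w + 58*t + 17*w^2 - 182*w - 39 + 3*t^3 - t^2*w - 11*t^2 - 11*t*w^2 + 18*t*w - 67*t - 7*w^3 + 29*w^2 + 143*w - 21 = 3*t^3 + t^2*(-w - 14) + t*(-11*w^2 + 32*w - 24) - 7*w^3 + 46*w^2 - 24*w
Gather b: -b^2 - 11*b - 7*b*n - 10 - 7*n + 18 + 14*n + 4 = -b^2 + b*(-7*n - 11) + 7*n + 12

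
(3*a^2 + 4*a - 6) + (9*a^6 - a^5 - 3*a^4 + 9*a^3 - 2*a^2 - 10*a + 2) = 9*a^6 - a^5 - 3*a^4 + 9*a^3 + a^2 - 6*a - 4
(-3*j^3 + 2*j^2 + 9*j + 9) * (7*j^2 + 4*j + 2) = -21*j^5 + 2*j^4 + 65*j^3 + 103*j^2 + 54*j + 18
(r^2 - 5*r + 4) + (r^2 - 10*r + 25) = 2*r^2 - 15*r + 29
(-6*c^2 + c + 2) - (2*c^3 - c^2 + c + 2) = -2*c^3 - 5*c^2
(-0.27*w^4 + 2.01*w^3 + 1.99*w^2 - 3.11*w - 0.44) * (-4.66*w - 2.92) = 1.2582*w^5 - 8.5782*w^4 - 15.1426*w^3 + 8.6818*w^2 + 11.1316*w + 1.2848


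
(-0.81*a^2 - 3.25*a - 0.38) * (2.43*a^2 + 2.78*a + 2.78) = -1.9683*a^4 - 10.1493*a^3 - 12.2102*a^2 - 10.0914*a - 1.0564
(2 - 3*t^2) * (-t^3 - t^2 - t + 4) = 3*t^5 + 3*t^4 + t^3 - 14*t^2 - 2*t + 8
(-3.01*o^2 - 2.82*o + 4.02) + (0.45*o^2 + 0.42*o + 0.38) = -2.56*o^2 - 2.4*o + 4.4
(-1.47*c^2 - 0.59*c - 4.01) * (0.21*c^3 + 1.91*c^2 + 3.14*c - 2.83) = -0.3087*c^5 - 2.9316*c^4 - 6.5848*c^3 - 5.3516*c^2 - 10.9217*c + 11.3483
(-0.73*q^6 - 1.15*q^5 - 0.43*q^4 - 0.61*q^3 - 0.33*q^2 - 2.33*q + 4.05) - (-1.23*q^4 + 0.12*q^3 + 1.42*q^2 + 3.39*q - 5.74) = -0.73*q^6 - 1.15*q^5 + 0.8*q^4 - 0.73*q^3 - 1.75*q^2 - 5.72*q + 9.79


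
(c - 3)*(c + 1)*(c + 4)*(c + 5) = c^4 + 7*c^3 - c^2 - 67*c - 60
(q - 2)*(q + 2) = q^2 - 4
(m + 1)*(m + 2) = m^2 + 3*m + 2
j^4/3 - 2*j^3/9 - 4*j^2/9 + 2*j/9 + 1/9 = (j/3 + 1/3)*(j - 1)^2*(j + 1/3)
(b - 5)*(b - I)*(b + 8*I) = b^3 - 5*b^2 + 7*I*b^2 + 8*b - 35*I*b - 40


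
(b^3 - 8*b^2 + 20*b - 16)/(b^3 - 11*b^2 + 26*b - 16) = (b^2 - 6*b + 8)/(b^2 - 9*b + 8)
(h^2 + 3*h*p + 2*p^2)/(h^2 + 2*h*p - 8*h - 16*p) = (h + p)/(h - 8)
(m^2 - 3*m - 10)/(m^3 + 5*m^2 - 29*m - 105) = (m + 2)/(m^2 + 10*m + 21)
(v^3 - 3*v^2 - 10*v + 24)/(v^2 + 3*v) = v - 6 + 8/v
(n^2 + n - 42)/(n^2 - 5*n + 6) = (n^2 + n - 42)/(n^2 - 5*n + 6)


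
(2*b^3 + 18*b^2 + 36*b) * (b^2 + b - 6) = 2*b^5 + 20*b^4 + 42*b^3 - 72*b^2 - 216*b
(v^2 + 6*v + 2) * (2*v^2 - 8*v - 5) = 2*v^4 + 4*v^3 - 49*v^2 - 46*v - 10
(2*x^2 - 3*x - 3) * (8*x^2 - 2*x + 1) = 16*x^4 - 28*x^3 - 16*x^2 + 3*x - 3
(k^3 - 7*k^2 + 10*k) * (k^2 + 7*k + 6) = k^5 - 33*k^3 + 28*k^2 + 60*k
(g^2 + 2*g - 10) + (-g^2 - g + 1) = g - 9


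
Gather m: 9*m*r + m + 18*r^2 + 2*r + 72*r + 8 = m*(9*r + 1) + 18*r^2 + 74*r + 8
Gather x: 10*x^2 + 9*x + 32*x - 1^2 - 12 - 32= 10*x^2 + 41*x - 45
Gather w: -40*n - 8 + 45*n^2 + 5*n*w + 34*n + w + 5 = 45*n^2 - 6*n + w*(5*n + 1) - 3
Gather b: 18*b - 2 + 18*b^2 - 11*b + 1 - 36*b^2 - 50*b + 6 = -18*b^2 - 43*b + 5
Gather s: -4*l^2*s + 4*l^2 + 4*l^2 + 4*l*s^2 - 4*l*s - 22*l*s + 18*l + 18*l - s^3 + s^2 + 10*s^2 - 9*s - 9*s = 8*l^2 + 36*l - s^3 + s^2*(4*l + 11) + s*(-4*l^2 - 26*l - 18)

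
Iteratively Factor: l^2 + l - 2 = (l + 2)*(l - 1)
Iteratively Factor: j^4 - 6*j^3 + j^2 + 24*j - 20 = (j - 5)*(j^3 - j^2 - 4*j + 4) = (j - 5)*(j - 1)*(j^2 - 4) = (j - 5)*(j - 1)*(j + 2)*(j - 2)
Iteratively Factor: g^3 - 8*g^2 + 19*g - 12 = (g - 3)*(g^2 - 5*g + 4) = (g - 3)*(g - 1)*(g - 4)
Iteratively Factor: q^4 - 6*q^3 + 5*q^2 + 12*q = (q - 3)*(q^3 - 3*q^2 - 4*q) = (q - 3)*(q + 1)*(q^2 - 4*q) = q*(q - 3)*(q + 1)*(q - 4)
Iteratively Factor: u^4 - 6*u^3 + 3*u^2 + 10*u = (u + 1)*(u^3 - 7*u^2 + 10*u) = (u - 2)*(u + 1)*(u^2 - 5*u) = (u - 5)*(u - 2)*(u + 1)*(u)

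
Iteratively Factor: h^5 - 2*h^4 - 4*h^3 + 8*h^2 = (h - 2)*(h^4 - 4*h^2) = h*(h - 2)*(h^3 - 4*h) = h^2*(h - 2)*(h^2 - 4) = h^2*(h - 2)^2*(h + 2)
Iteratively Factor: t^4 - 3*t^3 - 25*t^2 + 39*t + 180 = (t - 4)*(t^3 + t^2 - 21*t - 45) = (t - 4)*(t + 3)*(t^2 - 2*t - 15) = (t - 5)*(t - 4)*(t + 3)*(t + 3)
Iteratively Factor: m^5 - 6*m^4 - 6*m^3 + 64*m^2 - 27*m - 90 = (m + 1)*(m^4 - 7*m^3 + m^2 + 63*m - 90) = (m - 3)*(m + 1)*(m^3 - 4*m^2 - 11*m + 30) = (m - 3)*(m + 1)*(m + 3)*(m^2 - 7*m + 10) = (m - 5)*(m - 3)*(m + 1)*(m + 3)*(m - 2)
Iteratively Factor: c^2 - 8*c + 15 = (c - 5)*(c - 3)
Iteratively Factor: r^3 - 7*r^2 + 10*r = (r - 2)*(r^2 - 5*r) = (r - 5)*(r - 2)*(r)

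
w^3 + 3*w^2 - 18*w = w*(w - 3)*(w + 6)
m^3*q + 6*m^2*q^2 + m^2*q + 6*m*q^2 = m*(m + 6*q)*(m*q + q)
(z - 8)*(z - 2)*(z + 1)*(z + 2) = z^4 - 7*z^3 - 12*z^2 + 28*z + 32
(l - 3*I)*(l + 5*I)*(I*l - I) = I*l^3 - 2*l^2 - I*l^2 + 2*l + 15*I*l - 15*I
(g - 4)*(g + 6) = g^2 + 2*g - 24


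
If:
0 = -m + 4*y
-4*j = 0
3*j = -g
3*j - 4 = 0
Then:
No Solution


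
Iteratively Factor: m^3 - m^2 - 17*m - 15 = (m + 1)*(m^2 - 2*m - 15) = (m + 1)*(m + 3)*(m - 5)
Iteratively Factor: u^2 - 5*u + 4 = (u - 1)*(u - 4)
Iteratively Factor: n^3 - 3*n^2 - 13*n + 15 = (n - 1)*(n^2 - 2*n - 15) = (n - 5)*(n - 1)*(n + 3)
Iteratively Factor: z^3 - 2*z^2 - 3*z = (z - 3)*(z^2 + z) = z*(z - 3)*(z + 1)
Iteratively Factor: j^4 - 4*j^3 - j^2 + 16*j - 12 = (j - 1)*(j^3 - 3*j^2 - 4*j + 12) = (j - 2)*(j - 1)*(j^2 - j - 6) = (j - 3)*(j - 2)*(j - 1)*(j + 2)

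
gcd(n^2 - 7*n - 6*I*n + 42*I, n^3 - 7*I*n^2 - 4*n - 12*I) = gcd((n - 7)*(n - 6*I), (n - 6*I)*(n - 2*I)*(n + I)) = n - 6*I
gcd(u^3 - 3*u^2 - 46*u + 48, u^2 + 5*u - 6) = u^2 + 5*u - 6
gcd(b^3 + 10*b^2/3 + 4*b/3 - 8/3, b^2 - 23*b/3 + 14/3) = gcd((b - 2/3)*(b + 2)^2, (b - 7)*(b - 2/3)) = b - 2/3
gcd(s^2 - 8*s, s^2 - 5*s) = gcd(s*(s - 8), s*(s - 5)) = s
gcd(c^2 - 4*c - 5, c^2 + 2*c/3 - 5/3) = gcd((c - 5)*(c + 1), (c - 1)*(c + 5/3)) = 1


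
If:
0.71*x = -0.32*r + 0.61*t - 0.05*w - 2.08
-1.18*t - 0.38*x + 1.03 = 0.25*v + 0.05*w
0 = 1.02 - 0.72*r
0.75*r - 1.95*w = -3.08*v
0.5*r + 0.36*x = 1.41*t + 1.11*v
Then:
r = 1.42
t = 2.05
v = -2.47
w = -3.36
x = -1.57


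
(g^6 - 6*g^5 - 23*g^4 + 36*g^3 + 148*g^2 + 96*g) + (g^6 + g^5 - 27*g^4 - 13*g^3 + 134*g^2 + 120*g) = 2*g^6 - 5*g^5 - 50*g^4 + 23*g^3 + 282*g^2 + 216*g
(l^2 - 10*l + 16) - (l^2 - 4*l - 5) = 21 - 6*l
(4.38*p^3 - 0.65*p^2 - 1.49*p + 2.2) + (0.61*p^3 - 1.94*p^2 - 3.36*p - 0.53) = 4.99*p^3 - 2.59*p^2 - 4.85*p + 1.67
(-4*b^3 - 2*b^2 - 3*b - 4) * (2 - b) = 4*b^4 - 6*b^3 - b^2 - 2*b - 8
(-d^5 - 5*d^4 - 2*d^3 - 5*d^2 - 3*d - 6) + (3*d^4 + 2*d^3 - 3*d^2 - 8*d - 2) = -d^5 - 2*d^4 - 8*d^2 - 11*d - 8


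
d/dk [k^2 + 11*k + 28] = 2*k + 11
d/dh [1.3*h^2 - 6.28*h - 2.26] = 2.6*h - 6.28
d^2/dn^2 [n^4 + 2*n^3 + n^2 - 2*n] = 12*n^2 + 12*n + 2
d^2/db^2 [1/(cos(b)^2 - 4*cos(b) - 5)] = (4*sin(b)^4 - 38*sin(b)^2 - 5*cos(b) - 3*cos(3*b) - 8)/(sin(b)^2 + 4*cos(b) + 4)^3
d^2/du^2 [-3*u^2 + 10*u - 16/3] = -6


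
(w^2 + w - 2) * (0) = 0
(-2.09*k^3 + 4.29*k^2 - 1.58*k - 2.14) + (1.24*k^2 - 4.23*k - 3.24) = -2.09*k^3 + 5.53*k^2 - 5.81*k - 5.38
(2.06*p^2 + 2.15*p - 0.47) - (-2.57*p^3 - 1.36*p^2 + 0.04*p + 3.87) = 2.57*p^3 + 3.42*p^2 + 2.11*p - 4.34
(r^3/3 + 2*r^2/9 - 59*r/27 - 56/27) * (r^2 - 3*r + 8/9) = r^5/3 - 7*r^4/9 - 23*r^3/9 + 379*r^2/81 + 1040*r/243 - 448/243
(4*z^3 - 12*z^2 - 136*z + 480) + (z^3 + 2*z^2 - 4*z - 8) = 5*z^3 - 10*z^2 - 140*z + 472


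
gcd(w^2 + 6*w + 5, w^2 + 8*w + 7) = w + 1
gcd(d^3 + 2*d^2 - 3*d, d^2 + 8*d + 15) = d + 3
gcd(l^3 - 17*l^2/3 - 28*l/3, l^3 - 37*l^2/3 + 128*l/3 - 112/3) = l - 7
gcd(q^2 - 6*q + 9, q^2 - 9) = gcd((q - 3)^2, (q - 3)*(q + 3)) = q - 3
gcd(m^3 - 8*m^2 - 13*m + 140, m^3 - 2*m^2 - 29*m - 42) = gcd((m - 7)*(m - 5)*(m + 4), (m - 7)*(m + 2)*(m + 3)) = m - 7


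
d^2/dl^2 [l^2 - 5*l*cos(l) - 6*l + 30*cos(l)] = 5*l*cos(l) + 10*sin(l) - 30*cos(l) + 2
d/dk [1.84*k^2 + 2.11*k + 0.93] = 3.68*k + 2.11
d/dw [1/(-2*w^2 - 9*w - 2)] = (4*w + 9)/(2*w^2 + 9*w + 2)^2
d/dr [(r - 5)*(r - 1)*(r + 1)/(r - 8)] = (2*r^3 - 29*r^2 + 80*r + 3)/(r^2 - 16*r + 64)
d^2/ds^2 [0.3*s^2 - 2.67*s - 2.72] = 0.600000000000000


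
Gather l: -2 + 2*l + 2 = 2*l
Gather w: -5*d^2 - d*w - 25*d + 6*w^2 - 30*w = -5*d^2 - 25*d + 6*w^2 + w*(-d - 30)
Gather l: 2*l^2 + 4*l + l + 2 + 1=2*l^2 + 5*l + 3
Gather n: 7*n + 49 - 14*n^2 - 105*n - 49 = -14*n^2 - 98*n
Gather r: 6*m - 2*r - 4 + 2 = 6*m - 2*r - 2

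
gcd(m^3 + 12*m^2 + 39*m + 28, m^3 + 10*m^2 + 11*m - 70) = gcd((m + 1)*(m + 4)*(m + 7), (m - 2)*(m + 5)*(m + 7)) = m + 7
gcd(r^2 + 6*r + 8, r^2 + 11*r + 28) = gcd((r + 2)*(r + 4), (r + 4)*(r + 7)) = r + 4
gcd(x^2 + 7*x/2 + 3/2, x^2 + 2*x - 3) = x + 3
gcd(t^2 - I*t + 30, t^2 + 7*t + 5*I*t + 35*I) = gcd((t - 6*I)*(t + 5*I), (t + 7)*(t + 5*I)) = t + 5*I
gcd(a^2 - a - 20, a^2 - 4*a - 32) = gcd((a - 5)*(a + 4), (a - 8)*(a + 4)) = a + 4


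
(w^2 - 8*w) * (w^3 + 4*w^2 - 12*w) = w^5 - 4*w^4 - 44*w^3 + 96*w^2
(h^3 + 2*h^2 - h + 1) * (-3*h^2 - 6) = -3*h^5 - 6*h^4 - 3*h^3 - 15*h^2 + 6*h - 6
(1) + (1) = 2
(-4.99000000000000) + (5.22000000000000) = 0.230000000000000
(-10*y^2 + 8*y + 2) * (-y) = 10*y^3 - 8*y^2 - 2*y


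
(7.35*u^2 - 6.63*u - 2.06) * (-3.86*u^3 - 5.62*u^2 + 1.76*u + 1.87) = -28.371*u^5 - 15.7152*u^4 + 58.1482*u^3 + 13.6529*u^2 - 16.0237*u - 3.8522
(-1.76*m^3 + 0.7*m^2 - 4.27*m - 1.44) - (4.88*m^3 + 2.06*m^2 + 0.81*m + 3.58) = -6.64*m^3 - 1.36*m^2 - 5.08*m - 5.02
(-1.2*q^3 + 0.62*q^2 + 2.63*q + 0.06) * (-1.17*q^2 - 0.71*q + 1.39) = 1.404*q^5 + 0.1266*q^4 - 5.1853*q^3 - 1.0757*q^2 + 3.6131*q + 0.0834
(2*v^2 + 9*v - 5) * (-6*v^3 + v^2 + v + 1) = -12*v^5 - 52*v^4 + 41*v^3 + 6*v^2 + 4*v - 5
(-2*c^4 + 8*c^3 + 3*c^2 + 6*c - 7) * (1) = -2*c^4 + 8*c^3 + 3*c^2 + 6*c - 7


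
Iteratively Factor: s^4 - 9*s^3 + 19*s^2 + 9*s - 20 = (s - 5)*(s^3 - 4*s^2 - s + 4) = (s - 5)*(s - 1)*(s^2 - 3*s - 4) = (s - 5)*(s - 1)*(s + 1)*(s - 4)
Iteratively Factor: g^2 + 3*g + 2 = (g + 2)*(g + 1)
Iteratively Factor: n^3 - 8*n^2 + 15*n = (n - 3)*(n^2 - 5*n) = n*(n - 3)*(n - 5)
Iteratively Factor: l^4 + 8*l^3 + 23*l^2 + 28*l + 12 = (l + 1)*(l^3 + 7*l^2 + 16*l + 12) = (l + 1)*(l + 3)*(l^2 + 4*l + 4) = (l + 1)*(l + 2)*(l + 3)*(l + 2)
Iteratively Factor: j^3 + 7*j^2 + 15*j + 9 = (j + 3)*(j^2 + 4*j + 3) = (j + 3)^2*(j + 1)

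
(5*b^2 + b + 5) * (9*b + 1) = 45*b^3 + 14*b^2 + 46*b + 5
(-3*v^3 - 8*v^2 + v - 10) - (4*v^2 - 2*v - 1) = -3*v^3 - 12*v^2 + 3*v - 9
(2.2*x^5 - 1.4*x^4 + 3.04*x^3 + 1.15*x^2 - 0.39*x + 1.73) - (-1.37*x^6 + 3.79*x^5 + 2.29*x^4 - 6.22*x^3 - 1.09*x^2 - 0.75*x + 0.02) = 1.37*x^6 - 1.59*x^5 - 3.69*x^4 + 9.26*x^3 + 2.24*x^2 + 0.36*x + 1.71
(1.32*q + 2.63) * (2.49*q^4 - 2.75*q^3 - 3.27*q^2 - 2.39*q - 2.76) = 3.2868*q^5 + 2.9187*q^4 - 11.5489*q^3 - 11.7549*q^2 - 9.9289*q - 7.2588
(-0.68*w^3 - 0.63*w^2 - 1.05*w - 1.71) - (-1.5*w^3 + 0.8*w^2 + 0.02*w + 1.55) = 0.82*w^3 - 1.43*w^2 - 1.07*w - 3.26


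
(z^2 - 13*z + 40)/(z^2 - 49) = (z^2 - 13*z + 40)/(z^2 - 49)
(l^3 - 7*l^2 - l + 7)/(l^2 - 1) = l - 7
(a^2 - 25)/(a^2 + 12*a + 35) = (a - 5)/(a + 7)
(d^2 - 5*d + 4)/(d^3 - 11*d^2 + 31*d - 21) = (d - 4)/(d^2 - 10*d + 21)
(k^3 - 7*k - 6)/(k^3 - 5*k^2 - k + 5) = (k^2 - k - 6)/(k^2 - 6*k + 5)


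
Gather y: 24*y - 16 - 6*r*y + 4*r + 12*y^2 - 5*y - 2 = 4*r + 12*y^2 + y*(19 - 6*r) - 18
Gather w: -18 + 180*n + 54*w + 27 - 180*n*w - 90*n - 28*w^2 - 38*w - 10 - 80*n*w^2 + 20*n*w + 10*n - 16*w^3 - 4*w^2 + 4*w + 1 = 100*n - 16*w^3 + w^2*(-80*n - 32) + w*(20 - 160*n)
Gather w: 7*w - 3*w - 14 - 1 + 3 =4*w - 12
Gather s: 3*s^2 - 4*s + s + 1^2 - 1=3*s^2 - 3*s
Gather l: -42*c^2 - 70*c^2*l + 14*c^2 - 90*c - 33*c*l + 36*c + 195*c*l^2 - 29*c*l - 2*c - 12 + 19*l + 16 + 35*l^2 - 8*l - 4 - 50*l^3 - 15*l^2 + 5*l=-28*c^2 - 56*c - 50*l^3 + l^2*(195*c + 20) + l*(-70*c^2 - 62*c + 16)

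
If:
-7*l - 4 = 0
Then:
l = -4/7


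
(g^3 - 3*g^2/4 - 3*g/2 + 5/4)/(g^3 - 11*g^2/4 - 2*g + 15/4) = (g - 1)/(g - 3)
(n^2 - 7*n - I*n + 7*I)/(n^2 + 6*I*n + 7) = (n - 7)/(n + 7*I)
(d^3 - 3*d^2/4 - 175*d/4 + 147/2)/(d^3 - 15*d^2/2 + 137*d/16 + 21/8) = 4*(d + 7)/(4*d + 1)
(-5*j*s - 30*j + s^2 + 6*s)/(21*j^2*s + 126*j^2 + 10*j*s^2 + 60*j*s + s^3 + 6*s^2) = (-5*j + s)/(21*j^2 + 10*j*s + s^2)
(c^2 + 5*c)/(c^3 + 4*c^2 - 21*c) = (c + 5)/(c^2 + 4*c - 21)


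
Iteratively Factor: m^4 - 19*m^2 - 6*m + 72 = (m - 4)*(m^3 + 4*m^2 - 3*m - 18) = (m - 4)*(m + 3)*(m^2 + m - 6) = (m - 4)*(m - 2)*(m + 3)*(m + 3)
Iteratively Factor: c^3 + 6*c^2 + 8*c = (c + 2)*(c^2 + 4*c) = c*(c + 2)*(c + 4)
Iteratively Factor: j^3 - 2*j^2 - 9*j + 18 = (j + 3)*(j^2 - 5*j + 6) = (j - 2)*(j + 3)*(j - 3)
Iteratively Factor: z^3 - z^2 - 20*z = (z - 5)*(z^2 + 4*z) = (z - 5)*(z + 4)*(z)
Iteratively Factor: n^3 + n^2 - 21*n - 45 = (n - 5)*(n^2 + 6*n + 9) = (n - 5)*(n + 3)*(n + 3)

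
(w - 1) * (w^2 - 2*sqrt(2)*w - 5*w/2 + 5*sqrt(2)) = w^3 - 7*w^2/2 - 2*sqrt(2)*w^2 + 5*w/2 + 7*sqrt(2)*w - 5*sqrt(2)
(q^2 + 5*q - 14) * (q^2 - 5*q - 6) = q^4 - 45*q^2 + 40*q + 84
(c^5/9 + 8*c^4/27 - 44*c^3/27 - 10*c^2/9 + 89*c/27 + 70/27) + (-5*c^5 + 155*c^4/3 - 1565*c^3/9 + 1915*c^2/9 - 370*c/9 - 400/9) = -44*c^5/9 + 1403*c^4/27 - 4739*c^3/27 + 635*c^2/3 - 1021*c/27 - 1130/27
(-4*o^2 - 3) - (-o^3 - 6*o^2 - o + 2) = o^3 + 2*o^2 + o - 5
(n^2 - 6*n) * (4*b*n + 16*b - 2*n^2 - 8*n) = 4*b*n^3 - 8*b*n^2 - 96*b*n - 2*n^4 + 4*n^3 + 48*n^2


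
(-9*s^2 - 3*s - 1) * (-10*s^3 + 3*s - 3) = 90*s^5 + 30*s^4 - 17*s^3 + 18*s^2 + 6*s + 3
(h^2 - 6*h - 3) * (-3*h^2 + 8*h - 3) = -3*h^4 + 26*h^3 - 42*h^2 - 6*h + 9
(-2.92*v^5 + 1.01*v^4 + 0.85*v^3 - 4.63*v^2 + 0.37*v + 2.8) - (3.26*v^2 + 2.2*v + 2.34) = -2.92*v^5 + 1.01*v^4 + 0.85*v^3 - 7.89*v^2 - 1.83*v + 0.46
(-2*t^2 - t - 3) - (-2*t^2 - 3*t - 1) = 2*t - 2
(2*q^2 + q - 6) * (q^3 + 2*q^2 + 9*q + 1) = 2*q^5 + 5*q^4 + 14*q^3 - q^2 - 53*q - 6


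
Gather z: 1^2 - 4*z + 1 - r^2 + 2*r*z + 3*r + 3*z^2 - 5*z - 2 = -r^2 + 3*r + 3*z^2 + z*(2*r - 9)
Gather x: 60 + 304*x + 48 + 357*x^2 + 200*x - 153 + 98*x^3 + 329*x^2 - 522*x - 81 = 98*x^3 + 686*x^2 - 18*x - 126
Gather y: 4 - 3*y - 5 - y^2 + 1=-y^2 - 3*y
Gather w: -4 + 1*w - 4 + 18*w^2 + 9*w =18*w^2 + 10*w - 8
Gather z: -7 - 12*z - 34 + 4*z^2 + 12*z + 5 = 4*z^2 - 36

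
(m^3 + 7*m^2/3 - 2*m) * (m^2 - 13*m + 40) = m^5 - 32*m^4/3 + 23*m^3/3 + 358*m^2/3 - 80*m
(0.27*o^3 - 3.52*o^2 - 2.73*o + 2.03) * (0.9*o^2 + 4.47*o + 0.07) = 0.243*o^5 - 1.9611*o^4 - 18.1725*o^3 - 10.6225*o^2 + 8.883*o + 0.1421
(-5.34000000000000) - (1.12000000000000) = -6.46000000000000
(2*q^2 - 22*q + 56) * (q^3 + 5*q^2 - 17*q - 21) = 2*q^5 - 12*q^4 - 88*q^3 + 612*q^2 - 490*q - 1176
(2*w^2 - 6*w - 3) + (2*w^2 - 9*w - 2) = 4*w^2 - 15*w - 5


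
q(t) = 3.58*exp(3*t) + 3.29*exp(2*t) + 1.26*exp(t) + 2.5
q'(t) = 10.74*exp(3*t) + 6.58*exp(2*t) + 1.26*exp(t)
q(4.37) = 1788663.47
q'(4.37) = 5345228.14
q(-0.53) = 5.11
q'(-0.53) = 5.21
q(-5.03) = 2.51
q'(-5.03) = 0.01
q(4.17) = 984165.01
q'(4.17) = 2938545.63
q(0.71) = 48.80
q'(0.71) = 120.16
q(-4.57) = 2.51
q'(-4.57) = 0.01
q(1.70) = 695.18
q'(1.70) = 1965.66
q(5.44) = 43984571.76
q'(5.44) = 131778416.23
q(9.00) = 1904948732865.29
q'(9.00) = 5714630156870.13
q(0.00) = 10.63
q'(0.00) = 18.58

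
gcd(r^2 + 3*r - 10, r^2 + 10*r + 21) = 1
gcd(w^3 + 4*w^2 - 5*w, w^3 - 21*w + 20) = w^2 + 4*w - 5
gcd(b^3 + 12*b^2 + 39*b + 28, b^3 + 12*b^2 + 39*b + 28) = b^3 + 12*b^2 + 39*b + 28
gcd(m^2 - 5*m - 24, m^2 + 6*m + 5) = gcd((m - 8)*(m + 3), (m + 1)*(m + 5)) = 1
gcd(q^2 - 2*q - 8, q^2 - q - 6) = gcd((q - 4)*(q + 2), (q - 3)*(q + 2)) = q + 2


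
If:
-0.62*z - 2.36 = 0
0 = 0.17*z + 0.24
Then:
No Solution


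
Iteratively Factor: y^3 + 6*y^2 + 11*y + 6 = (y + 3)*(y^2 + 3*y + 2) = (y + 1)*(y + 3)*(y + 2)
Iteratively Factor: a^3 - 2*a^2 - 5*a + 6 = (a - 3)*(a^2 + a - 2) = (a - 3)*(a - 1)*(a + 2)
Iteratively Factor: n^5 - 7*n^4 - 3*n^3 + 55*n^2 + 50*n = (n - 5)*(n^4 - 2*n^3 - 13*n^2 - 10*n) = (n - 5)*(n + 1)*(n^3 - 3*n^2 - 10*n) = n*(n - 5)*(n + 1)*(n^2 - 3*n - 10) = n*(n - 5)*(n + 1)*(n + 2)*(n - 5)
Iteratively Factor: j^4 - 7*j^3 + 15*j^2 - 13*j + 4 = (j - 1)*(j^3 - 6*j^2 + 9*j - 4) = (j - 1)^2*(j^2 - 5*j + 4) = (j - 1)^3*(j - 4)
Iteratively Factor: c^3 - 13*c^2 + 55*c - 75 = (c - 3)*(c^2 - 10*c + 25) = (c - 5)*(c - 3)*(c - 5)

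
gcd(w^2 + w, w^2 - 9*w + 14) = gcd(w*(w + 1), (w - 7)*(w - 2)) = 1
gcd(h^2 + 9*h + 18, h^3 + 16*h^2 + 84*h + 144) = h + 6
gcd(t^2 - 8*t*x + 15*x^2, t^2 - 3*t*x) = -t + 3*x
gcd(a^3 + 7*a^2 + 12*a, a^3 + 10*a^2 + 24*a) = a^2 + 4*a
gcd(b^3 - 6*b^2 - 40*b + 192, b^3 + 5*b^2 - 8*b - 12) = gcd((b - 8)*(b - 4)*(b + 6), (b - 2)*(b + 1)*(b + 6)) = b + 6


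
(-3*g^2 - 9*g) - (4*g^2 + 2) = -7*g^2 - 9*g - 2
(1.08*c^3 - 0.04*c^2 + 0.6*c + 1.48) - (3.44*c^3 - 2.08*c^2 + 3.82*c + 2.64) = -2.36*c^3 + 2.04*c^2 - 3.22*c - 1.16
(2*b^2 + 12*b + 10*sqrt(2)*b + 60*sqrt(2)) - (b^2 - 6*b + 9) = b^2 + 10*sqrt(2)*b + 18*b - 9 + 60*sqrt(2)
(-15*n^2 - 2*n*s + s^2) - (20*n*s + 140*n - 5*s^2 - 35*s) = -15*n^2 - 22*n*s - 140*n + 6*s^2 + 35*s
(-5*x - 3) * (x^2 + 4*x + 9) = -5*x^3 - 23*x^2 - 57*x - 27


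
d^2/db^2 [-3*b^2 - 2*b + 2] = -6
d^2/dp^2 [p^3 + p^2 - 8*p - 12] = 6*p + 2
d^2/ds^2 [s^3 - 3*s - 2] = 6*s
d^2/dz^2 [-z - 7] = 0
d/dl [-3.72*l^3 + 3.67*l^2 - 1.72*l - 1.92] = -11.16*l^2 + 7.34*l - 1.72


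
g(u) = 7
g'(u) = 0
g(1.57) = 7.00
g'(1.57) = 0.00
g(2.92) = 7.00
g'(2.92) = 0.00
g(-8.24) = 7.00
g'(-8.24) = 0.00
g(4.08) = 7.00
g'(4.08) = 0.00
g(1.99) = 7.00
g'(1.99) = 0.00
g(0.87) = 7.00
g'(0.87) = 0.00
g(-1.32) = 7.00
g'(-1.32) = 0.00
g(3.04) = 7.00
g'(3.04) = 0.00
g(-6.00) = 7.00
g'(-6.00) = 0.00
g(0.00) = 7.00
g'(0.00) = 0.00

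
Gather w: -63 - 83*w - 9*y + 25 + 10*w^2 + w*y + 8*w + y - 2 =10*w^2 + w*(y - 75) - 8*y - 40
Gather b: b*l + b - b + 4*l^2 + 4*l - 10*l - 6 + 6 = b*l + 4*l^2 - 6*l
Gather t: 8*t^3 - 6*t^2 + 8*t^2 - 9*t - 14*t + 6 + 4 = 8*t^3 + 2*t^2 - 23*t + 10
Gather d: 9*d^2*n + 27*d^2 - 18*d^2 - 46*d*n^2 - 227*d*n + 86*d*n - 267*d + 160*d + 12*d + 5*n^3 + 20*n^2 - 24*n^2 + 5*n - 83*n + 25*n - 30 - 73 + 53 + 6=d^2*(9*n + 9) + d*(-46*n^2 - 141*n - 95) + 5*n^3 - 4*n^2 - 53*n - 44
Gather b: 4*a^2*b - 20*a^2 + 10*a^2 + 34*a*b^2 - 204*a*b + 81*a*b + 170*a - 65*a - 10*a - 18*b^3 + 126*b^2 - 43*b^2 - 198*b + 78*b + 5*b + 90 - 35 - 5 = -10*a^2 + 95*a - 18*b^3 + b^2*(34*a + 83) + b*(4*a^2 - 123*a - 115) + 50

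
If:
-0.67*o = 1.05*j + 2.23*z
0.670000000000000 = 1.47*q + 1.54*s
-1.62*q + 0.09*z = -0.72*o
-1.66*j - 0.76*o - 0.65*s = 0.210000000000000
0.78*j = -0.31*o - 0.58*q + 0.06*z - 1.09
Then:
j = 0.45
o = -2.50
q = -1.08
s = 1.47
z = 0.54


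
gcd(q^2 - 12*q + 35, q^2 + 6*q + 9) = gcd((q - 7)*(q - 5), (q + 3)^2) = 1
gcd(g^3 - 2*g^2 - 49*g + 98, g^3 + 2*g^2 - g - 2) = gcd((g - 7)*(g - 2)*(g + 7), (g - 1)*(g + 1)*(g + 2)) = 1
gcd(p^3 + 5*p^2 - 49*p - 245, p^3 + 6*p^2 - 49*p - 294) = p^2 - 49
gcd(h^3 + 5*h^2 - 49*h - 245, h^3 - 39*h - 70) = h^2 - 2*h - 35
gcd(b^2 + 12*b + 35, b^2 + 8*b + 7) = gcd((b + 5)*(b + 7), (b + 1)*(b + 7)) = b + 7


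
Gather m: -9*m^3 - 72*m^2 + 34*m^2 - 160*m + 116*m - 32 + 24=-9*m^3 - 38*m^2 - 44*m - 8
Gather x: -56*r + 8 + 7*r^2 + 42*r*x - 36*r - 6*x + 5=7*r^2 - 92*r + x*(42*r - 6) + 13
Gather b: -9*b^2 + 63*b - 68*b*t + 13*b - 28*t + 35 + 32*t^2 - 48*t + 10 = -9*b^2 + b*(76 - 68*t) + 32*t^2 - 76*t + 45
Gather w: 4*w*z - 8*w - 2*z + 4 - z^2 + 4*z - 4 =w*(4*z - 8) - z^2 + 2*z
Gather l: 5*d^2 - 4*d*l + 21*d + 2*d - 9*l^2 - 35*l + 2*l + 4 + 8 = 5*d^2 + 23*d - 9*l^2 + l*(-4*d - 33) + 12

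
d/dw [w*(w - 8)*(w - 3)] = 3*w^2 - 22*w + 24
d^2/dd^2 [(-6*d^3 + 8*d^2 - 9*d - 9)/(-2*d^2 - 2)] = (3*d^3 + 51*d^2 - 9*d - 17)/(d^6 + 3*d^4 + 3*d^2 + 1)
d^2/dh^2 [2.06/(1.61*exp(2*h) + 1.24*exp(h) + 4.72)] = (2.06*(3.22*exp(h) + 1.24)*(6.44*exp(h) + 2.48)*exp(h) - (13.2664*exp(h) + 2.5544)*(1.61*exp(2*h) + 1.24*exp(h) + 4.72))*exp(h)/(1.61*exp(2*h) + 1.24*exp(h) + 4.72)^3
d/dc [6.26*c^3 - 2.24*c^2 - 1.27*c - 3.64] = 18.78*c^2 - 4.48*c - 1.27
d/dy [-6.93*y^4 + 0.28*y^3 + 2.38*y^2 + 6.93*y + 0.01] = -27.72*y^3 + 0.84*y^2 + 4.76*y + 6.93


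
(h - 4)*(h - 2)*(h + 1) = h^3 - 5*h^2 + 2*h + 8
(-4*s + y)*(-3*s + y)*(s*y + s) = 12*s^3*y + 12*s^3 - 7*s^2*y^2 - 7*s^2*y + s*y^3 + s*y^2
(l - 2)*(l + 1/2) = l^2 - 3*l/2 - 1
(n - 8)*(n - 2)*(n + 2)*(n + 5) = n^4 - 3*n^3 - 44*n^2 + 12*n + 160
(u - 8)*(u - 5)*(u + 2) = u^3 - 11*u^2 + 14*u + 80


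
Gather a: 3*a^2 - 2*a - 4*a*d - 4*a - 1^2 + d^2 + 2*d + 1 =3*a^2 + a*(-4*d - 6) + d^2 + 2*d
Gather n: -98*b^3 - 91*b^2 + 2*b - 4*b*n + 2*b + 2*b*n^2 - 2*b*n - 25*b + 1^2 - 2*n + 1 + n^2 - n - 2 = -98*b^3 - 91*b^2 - 21*b + n^2*(2*b + 1) + n*(-6*b - 3)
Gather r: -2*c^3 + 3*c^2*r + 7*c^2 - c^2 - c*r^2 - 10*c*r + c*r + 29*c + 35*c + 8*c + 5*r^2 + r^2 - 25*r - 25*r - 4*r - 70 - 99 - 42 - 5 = -2*c^3 + 6*c^2 + 72*c + r^2*(6 - c) + r*(3*c^2 - 9*c - 54) - 216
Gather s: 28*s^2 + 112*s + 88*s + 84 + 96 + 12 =28*s^2 + 200*s + 192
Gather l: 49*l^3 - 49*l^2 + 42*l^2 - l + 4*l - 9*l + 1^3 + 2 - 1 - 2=49*l^3 - 7*l^2 - 6*l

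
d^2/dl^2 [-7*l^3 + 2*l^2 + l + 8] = 4 - 42*l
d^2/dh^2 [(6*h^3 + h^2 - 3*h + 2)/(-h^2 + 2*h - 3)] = 2*(-5*h^3 + 111*h^2 - 177*h + 7)/(h^6 - 6*h^5 + 21*h^4 - 44*h^3 + 63*h^2 - 54*h + 27)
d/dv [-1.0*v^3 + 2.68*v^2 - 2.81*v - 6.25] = -3.0*v^2 + 5.36*v - 2.81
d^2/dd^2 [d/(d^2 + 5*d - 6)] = 2*(d*(2*d + 5)^2 - (3*d + 5)*(d^2 + 5*d - 6))/(d^2 + 5*d - 6)^3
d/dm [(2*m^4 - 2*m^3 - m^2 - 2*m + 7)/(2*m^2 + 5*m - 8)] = (8*m^5 + 26*m^4 - 84*m^3 + 47*m^2 - 12*m - 19)/(4*m^4 + 20*m^3 - 7*m^2 - 80*m + 64)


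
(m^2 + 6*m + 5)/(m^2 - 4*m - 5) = (m + 5)/(m - 5)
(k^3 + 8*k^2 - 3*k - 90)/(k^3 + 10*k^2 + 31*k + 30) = (k^2 + 3*k - 18)/(k^2 + 5*k + 6)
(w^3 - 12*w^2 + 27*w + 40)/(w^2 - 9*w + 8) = (w^2 - 4*w - 5)/(w - 1)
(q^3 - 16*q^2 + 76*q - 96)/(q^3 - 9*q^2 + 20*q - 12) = (q - 8)/(q - 1)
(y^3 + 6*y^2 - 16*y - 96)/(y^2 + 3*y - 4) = (y^2 + 2*y - 24)/(y - 1)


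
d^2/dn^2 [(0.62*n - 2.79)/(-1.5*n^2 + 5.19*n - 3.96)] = (-(0.62*n - 2.79)*(3.0*n - 5.19)*(6.0*n - 10.38) + (5.58*n - 14.8056)*(1.5*n^2 - 5.19*n + 3.96))/(1.5*n^2 - 5.19*n + 3.96)^3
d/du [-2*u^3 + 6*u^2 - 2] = 6*u*(2 - u)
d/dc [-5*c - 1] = -5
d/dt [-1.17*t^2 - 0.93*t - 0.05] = -2.34*t - 0.93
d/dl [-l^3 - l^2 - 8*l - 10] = -3*l^2 - 2*l - 8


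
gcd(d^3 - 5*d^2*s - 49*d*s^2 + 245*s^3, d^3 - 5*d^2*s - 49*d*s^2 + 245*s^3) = d^3 - 5*d^2*s - 49*d*s^2 + 245*s^3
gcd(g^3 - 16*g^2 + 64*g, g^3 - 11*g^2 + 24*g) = g^2 - 8*g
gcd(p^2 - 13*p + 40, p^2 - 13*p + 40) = p^2 - 13*p + 40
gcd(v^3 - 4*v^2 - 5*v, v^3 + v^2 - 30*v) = v^2 - 5*v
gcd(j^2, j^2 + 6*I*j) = j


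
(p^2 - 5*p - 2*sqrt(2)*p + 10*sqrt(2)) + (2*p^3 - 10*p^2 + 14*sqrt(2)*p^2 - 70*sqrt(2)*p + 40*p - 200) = 2*p^3 - 9*p^2 + 14*sqrt(2)*p^2 - 72*sqrt(2)*p + 35*p - 200 + 10*sqrt(2)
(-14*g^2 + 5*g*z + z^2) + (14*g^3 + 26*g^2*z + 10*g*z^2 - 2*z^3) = 14*g^3 + 26*g^2*z - 14*g^2 + 10*g*z^2 + 5*g*z - 2*z^3 + z^2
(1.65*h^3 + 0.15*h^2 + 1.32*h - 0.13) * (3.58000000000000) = 5.907*h^3 + 0.537*h^2 + 4.7256*h - 0.4654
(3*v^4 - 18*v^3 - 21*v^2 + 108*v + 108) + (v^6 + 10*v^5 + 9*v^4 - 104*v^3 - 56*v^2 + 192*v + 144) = v^6 + 10*v^5 + 12*v^4 - 122*v^3 - 77*v^2 + 300*v + 252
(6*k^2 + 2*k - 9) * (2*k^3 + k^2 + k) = 12*k^5 + 10*k^4 - 10*k^3 - 7*k^2 - 9*k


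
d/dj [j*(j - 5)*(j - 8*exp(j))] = -8*j^2*exp(j) + 3*j^2 + 24*j*exp(j) - 10*j + 40*exp(j)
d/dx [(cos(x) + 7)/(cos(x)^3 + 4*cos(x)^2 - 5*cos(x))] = (115*cos(x) + 25*cos(2*x) + cos(3*x) - 45)*sin(x)/(2*(cos(x) - 1)^2*(cos(x) + 5)^2*cos(x)^2)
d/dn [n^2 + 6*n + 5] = 2*n + 6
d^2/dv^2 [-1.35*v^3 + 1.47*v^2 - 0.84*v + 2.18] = 2.94 - 8.1*v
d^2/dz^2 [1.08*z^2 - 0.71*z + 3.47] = 2.16000000000000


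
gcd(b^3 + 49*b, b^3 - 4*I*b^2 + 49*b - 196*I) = b^2 + 49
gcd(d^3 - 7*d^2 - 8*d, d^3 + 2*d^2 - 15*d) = d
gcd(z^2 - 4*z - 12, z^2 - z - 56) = 1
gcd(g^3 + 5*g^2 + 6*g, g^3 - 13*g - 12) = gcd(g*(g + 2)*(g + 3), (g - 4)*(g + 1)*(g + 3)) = g + 3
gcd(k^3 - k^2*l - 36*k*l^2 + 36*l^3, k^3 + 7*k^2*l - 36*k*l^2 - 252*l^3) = k^2 - 36*l^2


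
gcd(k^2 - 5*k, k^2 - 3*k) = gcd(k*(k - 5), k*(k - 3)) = k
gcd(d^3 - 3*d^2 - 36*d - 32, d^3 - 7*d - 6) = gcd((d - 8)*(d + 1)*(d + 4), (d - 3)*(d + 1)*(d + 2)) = d + 1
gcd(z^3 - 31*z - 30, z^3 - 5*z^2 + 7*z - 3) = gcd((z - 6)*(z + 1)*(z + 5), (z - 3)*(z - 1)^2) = 1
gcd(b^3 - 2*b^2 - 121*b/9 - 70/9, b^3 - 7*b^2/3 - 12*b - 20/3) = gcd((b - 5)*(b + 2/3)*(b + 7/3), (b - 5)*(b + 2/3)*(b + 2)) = b^2 - 13*b/3 - 10/3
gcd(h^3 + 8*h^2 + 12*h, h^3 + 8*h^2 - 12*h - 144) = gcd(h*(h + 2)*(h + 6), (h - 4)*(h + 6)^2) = h + 6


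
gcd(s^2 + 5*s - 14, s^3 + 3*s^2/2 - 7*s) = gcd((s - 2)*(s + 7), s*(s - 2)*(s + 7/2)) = s - 2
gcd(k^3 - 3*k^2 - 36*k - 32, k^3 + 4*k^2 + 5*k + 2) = k + 1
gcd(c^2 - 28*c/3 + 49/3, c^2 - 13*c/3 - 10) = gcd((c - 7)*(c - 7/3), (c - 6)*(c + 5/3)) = 1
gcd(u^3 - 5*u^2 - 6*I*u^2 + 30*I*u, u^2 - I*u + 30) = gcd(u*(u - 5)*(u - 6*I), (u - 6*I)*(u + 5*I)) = u - 6*I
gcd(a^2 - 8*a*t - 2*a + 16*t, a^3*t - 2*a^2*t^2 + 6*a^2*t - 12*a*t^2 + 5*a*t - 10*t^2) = 1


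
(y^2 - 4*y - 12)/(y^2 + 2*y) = (y - 6)/y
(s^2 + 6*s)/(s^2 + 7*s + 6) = s/(s + 1)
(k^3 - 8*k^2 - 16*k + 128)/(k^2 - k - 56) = (k^2 - 16)/(k + 7)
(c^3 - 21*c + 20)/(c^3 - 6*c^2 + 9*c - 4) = (c + 5)/(c - 1)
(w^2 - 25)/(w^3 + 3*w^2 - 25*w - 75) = 1/(w + 3)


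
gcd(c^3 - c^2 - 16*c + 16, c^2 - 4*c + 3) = c - 1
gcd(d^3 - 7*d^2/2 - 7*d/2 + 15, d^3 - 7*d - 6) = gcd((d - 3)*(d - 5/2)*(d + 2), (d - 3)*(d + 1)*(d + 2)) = d^2 - d - 6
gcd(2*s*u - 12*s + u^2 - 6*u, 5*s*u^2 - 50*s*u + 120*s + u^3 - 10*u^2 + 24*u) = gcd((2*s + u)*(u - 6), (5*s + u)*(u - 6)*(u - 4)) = u - 6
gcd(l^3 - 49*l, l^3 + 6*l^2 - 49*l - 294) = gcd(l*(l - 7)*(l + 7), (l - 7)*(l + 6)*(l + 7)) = l^2 - 49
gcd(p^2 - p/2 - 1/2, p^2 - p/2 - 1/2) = p^2 - p/2 - 1/2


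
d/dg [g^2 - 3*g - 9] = 2*g - 3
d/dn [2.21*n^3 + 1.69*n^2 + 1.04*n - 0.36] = 6.63*n^2 + 3.38*n + 1.04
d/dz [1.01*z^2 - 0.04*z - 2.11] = 2.02*z - 0.04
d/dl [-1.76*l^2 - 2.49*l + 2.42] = -3.52*l - 2.49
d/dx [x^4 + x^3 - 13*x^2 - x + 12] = 4*x^3 + 3*x^2 - 26*x - 1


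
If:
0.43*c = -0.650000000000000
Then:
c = -1.51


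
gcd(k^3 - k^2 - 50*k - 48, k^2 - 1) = k + 1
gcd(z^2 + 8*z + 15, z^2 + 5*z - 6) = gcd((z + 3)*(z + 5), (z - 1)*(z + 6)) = 1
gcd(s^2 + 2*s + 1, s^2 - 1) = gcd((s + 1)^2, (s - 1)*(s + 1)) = s + 1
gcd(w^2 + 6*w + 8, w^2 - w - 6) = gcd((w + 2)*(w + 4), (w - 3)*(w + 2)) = w + 2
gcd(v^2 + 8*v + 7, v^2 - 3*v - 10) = 1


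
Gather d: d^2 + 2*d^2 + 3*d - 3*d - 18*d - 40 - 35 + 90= 3*d^2 - 18*d + 15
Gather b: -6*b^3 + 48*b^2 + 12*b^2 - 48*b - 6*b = -6*b^3 + 60*b^2 - 54*b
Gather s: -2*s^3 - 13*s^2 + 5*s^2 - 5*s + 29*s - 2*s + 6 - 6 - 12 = -2*s^3 - 8*s^2 + 22*s - 12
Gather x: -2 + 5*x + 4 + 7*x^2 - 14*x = 7*x^2 - 9*x + 2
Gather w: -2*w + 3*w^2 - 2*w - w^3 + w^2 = -w^3 + 4*w^2 - 4*w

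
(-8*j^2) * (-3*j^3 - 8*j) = 24*j^5 + 64*j^3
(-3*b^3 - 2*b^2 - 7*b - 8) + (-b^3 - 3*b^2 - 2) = -4*b^3 - 5*b^2 - 7*b - 10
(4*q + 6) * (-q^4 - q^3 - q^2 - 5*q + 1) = -4*q^5 - 10*q^4 - 10*q^3 - 26*q^2 - 26*q + 6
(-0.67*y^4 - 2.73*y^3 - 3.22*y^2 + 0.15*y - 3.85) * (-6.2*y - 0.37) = 4.154*y^5 + 17.1739*y^4 + 20.9741*y^3 + 0.2614*y^2 + 23.8145*y + 1.4245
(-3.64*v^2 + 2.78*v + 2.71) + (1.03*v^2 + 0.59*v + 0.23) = -2.61*v^2 + 3.37*v + 2.94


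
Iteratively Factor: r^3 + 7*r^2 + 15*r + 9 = (r + 1)*(r^2 + 6*r + 9) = (r + 1)*(r + 3)*(r + 3)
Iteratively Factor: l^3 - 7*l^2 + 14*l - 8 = (l - 4)*(l^2 - 3*l + 2) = (l - 4)*(l - 1)*(l - 2)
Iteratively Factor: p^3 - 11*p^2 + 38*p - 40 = (p - 2)*(p^2 - 9*p + 20) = (p - 5)*(p - 2)*(p - 4)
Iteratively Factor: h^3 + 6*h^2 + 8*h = (h)*(h^2 + 6*h + 8) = h*(h + 4)*(h + 2)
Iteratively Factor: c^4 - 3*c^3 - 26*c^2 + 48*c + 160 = (c - 4)*(c^3 + c^2 - 22*c - 40) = (c - 5)*(c - 4)*(c^2 + 6*c + 8) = (c - 5)*(c - 4)*(c + 2)*(c + 4)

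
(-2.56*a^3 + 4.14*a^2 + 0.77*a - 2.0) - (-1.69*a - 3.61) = -2.56*a^3 + 4.14*a^2 + 2.46*a + 1.61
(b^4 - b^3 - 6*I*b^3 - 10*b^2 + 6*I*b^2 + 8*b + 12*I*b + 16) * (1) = b^4 - b^3 - 6*I*b^3 - 10*b^2 + 6*I*b^2 + 8*b + 12*I*b + 16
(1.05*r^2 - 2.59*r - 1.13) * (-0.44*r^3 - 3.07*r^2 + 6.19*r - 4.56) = -0.462*r^5 - 2.0839*r^4 + 14.948*r^3 - 17.351*r^2 + 4.8157*r + 5.1528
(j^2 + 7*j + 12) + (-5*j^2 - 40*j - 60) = -4*j^2 - 33*j - 48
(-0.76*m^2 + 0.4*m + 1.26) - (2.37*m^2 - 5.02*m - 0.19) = -3.13*m^2 + 5.42*m + 1.45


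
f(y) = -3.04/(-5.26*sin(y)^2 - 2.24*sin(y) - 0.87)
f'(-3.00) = 5.24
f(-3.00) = 4.62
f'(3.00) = 6.73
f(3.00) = 2.36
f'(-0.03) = -8.97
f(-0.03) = 3.76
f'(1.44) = -0.07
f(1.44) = 0.37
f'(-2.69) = -8.04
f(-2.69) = 3.40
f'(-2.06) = -1.13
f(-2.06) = 1.02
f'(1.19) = -0.24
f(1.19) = 0.41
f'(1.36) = -0.12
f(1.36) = 0.38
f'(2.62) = 1.82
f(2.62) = 0.92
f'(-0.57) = 6.18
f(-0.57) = 2.55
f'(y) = -3.04*(10.52*sin(y)*cos(y) + 2.24*cos(y))/(-5.26*sin(y)^2 - 2.24*sin(y) - 0.87)^2 = -(31.9808*sin(y) + 6.8096)*cos(y)/(5.26*sin(y)^2 + 2.24*sin(y) + 0.87)^2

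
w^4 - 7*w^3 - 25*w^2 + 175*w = w*(w - 7)*(w - 5)*(w + 5)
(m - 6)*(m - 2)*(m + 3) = m^3 - 5*m^2 - 12*m + 36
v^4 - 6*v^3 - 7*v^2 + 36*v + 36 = (v - 6)*(v - 3)*(v + 1)*(v + 2)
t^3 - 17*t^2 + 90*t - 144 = (t - 8)*(t - 6)*(t - 3)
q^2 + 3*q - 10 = (q - 2)*(q + 5)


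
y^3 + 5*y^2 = y^2*(y + 5)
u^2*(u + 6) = u^3 + 6*u^2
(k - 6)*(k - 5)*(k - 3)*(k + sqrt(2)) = k^4 - 14*k^3 + sqrt(2)*k^3 - 14*sqrt(2)*k^2 + 63*k^2 - 90*k + 63*sqrt(2)*k - 90*sqrt(2)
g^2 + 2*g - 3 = (g - 1)*(g + 3)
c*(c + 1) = c^2 + c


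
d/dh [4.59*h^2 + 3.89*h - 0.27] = 9.18*h + 3.89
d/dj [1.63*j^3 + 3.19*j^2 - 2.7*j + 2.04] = 4.89*j^2 + 6.38*j - 2.7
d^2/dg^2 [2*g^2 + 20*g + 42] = 4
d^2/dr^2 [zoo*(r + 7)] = 0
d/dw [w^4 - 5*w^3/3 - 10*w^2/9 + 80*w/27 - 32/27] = 4*w^3 - 5*w^2 - 20*w/9 + 80/27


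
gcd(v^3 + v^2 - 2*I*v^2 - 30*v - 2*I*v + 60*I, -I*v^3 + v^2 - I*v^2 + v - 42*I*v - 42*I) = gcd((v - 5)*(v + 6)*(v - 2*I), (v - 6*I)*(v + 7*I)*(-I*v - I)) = 1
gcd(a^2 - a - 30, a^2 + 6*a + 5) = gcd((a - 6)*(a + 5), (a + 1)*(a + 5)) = a + 5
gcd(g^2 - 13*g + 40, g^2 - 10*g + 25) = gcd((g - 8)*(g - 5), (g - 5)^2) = g - 5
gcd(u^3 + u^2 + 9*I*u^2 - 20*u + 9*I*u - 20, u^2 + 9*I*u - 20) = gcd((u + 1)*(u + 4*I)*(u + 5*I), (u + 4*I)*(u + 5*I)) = u^2 + 9*I*u - 20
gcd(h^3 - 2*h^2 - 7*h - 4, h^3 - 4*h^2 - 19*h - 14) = h + 1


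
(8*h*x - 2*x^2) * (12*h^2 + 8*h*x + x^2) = 96*h^3*x + 40*h^2*x^2 - 8*h*x^3 - 2*x^4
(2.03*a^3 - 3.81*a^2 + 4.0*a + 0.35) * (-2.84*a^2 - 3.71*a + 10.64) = -5.7652*a^5 + 3.2891*a^4 + 24.3743*a^3 - 56.3724*a^2 + 41.2615*a + 3.724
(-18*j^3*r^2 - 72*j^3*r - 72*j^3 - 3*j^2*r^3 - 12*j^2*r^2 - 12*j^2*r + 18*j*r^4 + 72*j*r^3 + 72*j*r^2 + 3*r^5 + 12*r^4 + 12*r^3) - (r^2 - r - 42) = -18*j^3*r^2 - 72*j^3*r - 72*j^3 - 3*j^2*r^3 - 12*j^2*r^2 - 12*j^2*r + 18*j*r^4 + 72*j*r^3 + 72*j*r^2 + 3*r^5 + 12*r^4 + 12*r^3 - r^2 + r + 42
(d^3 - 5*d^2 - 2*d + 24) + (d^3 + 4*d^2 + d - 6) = 2*d^3 - d^2 - d + 18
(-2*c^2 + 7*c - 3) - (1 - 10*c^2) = 8*c^2 + 7*c - 4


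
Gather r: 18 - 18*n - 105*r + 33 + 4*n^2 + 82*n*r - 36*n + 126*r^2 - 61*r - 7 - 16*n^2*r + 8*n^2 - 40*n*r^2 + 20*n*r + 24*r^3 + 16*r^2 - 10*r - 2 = 12*n^2 - 54*n + 24*r^3 + r^2*(142 - 40*n) + r*(-16*n^2 + 102*n - 176) + 42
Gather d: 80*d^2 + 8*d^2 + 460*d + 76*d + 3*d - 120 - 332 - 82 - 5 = 88*d^2 + 539*d - 539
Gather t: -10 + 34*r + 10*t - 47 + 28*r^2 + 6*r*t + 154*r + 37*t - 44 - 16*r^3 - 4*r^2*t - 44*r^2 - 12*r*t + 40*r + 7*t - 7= -16*r^3 - 16*r^2 + 228*r + t*(-4*r^2 - 6*r + 54) - 108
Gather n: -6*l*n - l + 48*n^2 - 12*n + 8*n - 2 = -l + 48*n^2 + n*(-6*l - 4) - 2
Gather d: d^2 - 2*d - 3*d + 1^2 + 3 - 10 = d^2 - 5*d - 6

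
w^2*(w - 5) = w^3 - 5*w^2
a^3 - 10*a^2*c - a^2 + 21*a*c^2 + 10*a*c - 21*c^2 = (a - 1)*(a - 7*c)*(a - 3*c)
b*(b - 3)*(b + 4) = b^3 + b^2 - 12*b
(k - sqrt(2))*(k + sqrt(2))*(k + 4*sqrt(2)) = k^3 + 4*sqrt(2)*k^2 - 2*k - 8*sqrt(2)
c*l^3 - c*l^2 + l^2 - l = l*(l - 1)*(c*l + 1)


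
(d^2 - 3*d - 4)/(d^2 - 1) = (d - 4)/(d - 1)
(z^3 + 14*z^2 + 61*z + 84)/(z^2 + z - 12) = (z^2 + 10*z + 21)/(z - 3)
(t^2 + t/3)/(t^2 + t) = (t + 1/3)/(t + 1)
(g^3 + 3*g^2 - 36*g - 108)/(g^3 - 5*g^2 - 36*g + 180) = (g + 3)/(g - 5)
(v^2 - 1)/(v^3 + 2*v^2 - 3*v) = (v + 1)/(v*(v + 3))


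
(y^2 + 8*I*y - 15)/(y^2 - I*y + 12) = (y + 5*I)/(y - 4*I)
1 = 1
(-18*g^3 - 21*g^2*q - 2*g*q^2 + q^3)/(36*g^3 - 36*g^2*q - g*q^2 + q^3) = (3*g^2 + 4*g*q + q^2)/(-6*g^2 + 5*g*q + q^2)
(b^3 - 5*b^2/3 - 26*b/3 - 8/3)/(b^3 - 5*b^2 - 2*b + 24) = (b + 1/3)/(b - 3)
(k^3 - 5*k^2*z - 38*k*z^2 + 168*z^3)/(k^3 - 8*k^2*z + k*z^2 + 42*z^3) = (-k^2 - 2*k*z + 24*z^2)/(-k^2 + k*z + 6*z^2)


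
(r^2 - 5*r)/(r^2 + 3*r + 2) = r*(r - 5)/(r^2 + 3*r + 2)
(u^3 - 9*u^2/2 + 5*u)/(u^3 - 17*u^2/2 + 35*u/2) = (2*u^2 - 9*u + 10)/(2*u^2 - 17*u + 35)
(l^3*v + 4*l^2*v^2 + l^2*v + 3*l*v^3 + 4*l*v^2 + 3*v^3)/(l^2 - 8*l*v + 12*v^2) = v*(l^3 + 4*l^2*v + l^2 + 3*l*v^2 + 4*l*v + 3*v^2)/(l^2 - 8*l*v + 12*v^2)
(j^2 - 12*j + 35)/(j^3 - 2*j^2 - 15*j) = (j - 7)/(j*(j + 3))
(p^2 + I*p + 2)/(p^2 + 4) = (p - I)/(p - 2*I)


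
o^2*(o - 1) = o^3 - o^2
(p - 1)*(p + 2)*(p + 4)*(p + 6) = p^4 + 11*p^3 + 32*p^2 + 4*p - 48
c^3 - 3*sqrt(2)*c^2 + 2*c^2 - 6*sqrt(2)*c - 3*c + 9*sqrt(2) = (c - 1)*(c + 3)*(c - 3*sqrt(2))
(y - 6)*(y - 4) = y^2 - 10*y + 24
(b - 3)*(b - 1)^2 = b^3 - 5*b^2 + 7*b - 3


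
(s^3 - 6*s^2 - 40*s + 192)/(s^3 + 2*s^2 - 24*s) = (s - 8)/s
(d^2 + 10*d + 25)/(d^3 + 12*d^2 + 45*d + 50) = 1/(d + 2)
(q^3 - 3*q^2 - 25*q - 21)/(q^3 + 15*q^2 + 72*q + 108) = (q^2 - 6*q - 7)/(q^2 + 12*q + 36)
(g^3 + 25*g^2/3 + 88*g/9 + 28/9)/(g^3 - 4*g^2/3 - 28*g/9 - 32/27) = 3*(g + 7)/(3*g - 8)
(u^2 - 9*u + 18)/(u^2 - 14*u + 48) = (u - 3)/(u - 8)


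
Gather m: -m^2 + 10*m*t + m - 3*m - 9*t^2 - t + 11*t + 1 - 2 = -m^2 + m*(10*t - 2) - 9*t^2 + 10*t - 1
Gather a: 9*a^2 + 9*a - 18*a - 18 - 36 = 9*a^2 - 9*a - 54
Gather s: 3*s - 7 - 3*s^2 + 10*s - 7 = -3*s^2 + 13*s - 14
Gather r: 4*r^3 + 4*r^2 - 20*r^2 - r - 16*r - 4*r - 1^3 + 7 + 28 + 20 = 4*r^3 - 16*r^2 - 21*r + 54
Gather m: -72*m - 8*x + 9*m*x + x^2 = m*(9*x - 72) + x^2 - 8*x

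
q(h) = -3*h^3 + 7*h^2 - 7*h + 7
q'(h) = -9*h^2 + 14*h - 7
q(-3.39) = 228.05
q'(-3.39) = -157.89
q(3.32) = -48.87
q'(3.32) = -59.72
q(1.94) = -2.14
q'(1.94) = -13.71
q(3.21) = -42.57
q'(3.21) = -54.80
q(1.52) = 2.00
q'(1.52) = -6.51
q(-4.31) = 407.39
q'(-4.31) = -234.52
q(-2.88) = 156.88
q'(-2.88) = -121.97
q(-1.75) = 56.77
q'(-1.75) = -59.06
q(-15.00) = 11812.00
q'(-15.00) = -2242.00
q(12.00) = -4253.00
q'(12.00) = -1135.00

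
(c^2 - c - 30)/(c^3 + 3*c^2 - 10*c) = (c - 6)/(c*(c - 2))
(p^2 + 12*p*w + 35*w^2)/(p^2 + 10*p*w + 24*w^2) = (p^2 + 12*p*w + 35*w^2)/(p^2 + 10*p*w + 24*w^2)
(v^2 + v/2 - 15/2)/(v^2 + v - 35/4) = 2*(v + 3)/(2*v + 7)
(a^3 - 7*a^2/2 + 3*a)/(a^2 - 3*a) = (a^2 - 7*a/2 + 3)/(a - 3)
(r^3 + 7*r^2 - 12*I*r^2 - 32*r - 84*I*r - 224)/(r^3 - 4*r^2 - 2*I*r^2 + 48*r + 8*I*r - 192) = (r^2 + r*(7 - 4*I) - 28*I)/(r^2 + r*(-4 + 6*I) - 24*I)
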